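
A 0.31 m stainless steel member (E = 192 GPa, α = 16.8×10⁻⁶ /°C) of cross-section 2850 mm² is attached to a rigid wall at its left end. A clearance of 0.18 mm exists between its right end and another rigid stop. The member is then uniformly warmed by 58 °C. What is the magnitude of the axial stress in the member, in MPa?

σ ≈ 75.6 MPa (compressive)

Unrestrained expansion: δ_free = αΔT L = 16.8×10⁻⁶ × 58 × 310 = 0.3021 mm.
The gap closes (δ_free > 0.18 mm) and the wall then resists a further 0.3021 − 0.18 = 0.1221 mm of expansion.
That suppressed elongation corresponds to σ = E·Δ/L = 192×10³ × 0.1221/310 = 75.6 MPa.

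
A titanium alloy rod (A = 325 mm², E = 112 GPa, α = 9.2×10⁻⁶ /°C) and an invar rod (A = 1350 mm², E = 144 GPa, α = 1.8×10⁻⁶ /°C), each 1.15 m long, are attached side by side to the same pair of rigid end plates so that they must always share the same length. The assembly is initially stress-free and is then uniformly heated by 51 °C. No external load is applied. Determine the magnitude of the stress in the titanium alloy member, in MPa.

Both members must finish at the same length. With the larger α, the titanium alloy tends to over-expand; the plates restrain it, putting the titanium alloy in compression and the invar in tension. With no external load the two internal forces are equal and opposite, magnitude P.
Compatibility of the two members (thermal + elastic change equal): (α₁ − α₂)ΔT = P·[1/(A₁E₁) + 1/(A₂E₂)].
|α₁ − α₂|·ΔT = 7.4×10⁻⁶ × 51 = 0.0003774.
1/(A₁E₁) + 1/(A₂E₂) = 1/(325×112×10³) + 1/(1350×144×10³) = 3.262×10⁻⁸ N⁻¹.
P = 0.0003774 / 3.262×10⁻⁸ = 11570 N = 11.57 kN.
σ_{titanium alloy} = P/A₁ = 11570/325 = 35.6 MPa, compressive.

σ ≈ 35.6 MPa (compressive)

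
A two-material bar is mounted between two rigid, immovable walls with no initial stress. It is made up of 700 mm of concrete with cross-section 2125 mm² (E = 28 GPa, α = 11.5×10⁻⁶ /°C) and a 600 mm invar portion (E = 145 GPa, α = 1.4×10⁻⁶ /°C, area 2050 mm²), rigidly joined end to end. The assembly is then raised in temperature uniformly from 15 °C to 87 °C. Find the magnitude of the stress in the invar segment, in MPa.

σ ≈ 22.7 MPa (compressive)

Free thermal expansion of the whole bar: Σ αᵢΔT Lᵢ = 11.5×10⁻⁶×72×700 + 1.4×10⁻⁶×72×600 = 0.6401 mm.
Since the ends are fixed, an axial force P builds up, equal in every segment, with P · Σ Lᵢ/(AᵢEᵢ) = δ_free.
The series flexibility is Σ Lᵢ/(AᵢEᵢ) = 700/(2125×28×10³) + 600/(2050×145×10³) = 1.378×10⁻⁵ mm/N.
P = 0.6401 / 1.378×10⁻⁵ = 46440 N = 46.44 kN, compressive.
σ_{invar} = P / A = 46440 / 2050 = 22.65 MPa.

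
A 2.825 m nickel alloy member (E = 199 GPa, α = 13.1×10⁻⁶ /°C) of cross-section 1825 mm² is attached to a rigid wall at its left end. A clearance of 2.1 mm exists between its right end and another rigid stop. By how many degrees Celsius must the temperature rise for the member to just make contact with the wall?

The gap closes when αΔT L = 2.1 mm, since the member is still unstressed at that instant.
ΔT = 2.1 / (13.1×10⁻⁶ × 2825) = 56.75 °C.

ΔT ≈ 56.7 °C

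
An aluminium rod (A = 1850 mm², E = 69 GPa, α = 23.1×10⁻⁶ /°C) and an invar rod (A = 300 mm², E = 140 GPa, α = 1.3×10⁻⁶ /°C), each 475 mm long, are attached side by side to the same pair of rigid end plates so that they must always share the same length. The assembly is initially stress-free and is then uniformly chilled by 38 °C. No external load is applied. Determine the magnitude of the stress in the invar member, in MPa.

The aluminium has the larger α, so on cooling it would change length more than the invar if both were free. The rigid plates force a common final length, so the aluminium is put into tension and the invar into compression, with equal and opposite forces P (no external load).
Compatibility of the two members (thermal + elastic change equal): (α₁ − α₂)ΔT = P·[1/(A₁E₁) + 1/(A₂E₂)].
|α₁ − α₂|·ΔT = 21.8×10⁻⁶ × 38 = 0.0008284.
1/(A₁E₁) + 1/(A₂E₂) = 1/(1850×69×10³) + 1/(300×140×10³) = 3.164×10⁻⁸ N⁻¹.
P = 0.0008284 / 3.164×10⁻⁸ = 26180 N = 26.18 kN.
σ_{invar} = P/A₂ = 26180/300 = 87.26 MPa, compressive.

σ ≈ 87.3 MPa (compressive)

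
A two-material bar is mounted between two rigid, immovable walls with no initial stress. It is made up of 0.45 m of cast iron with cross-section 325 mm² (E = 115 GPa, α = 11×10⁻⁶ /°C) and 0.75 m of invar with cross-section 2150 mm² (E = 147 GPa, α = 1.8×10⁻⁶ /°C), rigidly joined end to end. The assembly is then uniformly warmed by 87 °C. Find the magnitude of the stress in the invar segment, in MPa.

Free thermal expansion of the whole bar: Σ αᵢΔT Lᵢ = 11×10⁻⁶×87×450 + 1.8×10⁻⁶×87×750 = 0.5481 mm.
Since the ends are fixed, an axial force P builds up, equal in every segment, with P · Σ Lᵢ/(AᵢEᵢ) = δ_free.
Σ Lᵢ/(AᵢEᵢ) = 450/(325×115×10³) + 750/(2150×147×10³) = 1.441×10⁻⁵ mm/N.
So P = 0.5481 / 1.441×10⁻⁵ = 38.03 kN, compressive.
σ_{invar} = P / A = 38030 / 2150 = 17.69 MPa.

σ ≈ 17.7 MPa (compressive)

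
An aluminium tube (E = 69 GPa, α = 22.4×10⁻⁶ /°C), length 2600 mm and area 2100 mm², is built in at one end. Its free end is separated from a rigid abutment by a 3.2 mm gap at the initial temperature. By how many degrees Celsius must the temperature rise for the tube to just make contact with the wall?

ΔT ≈ 54.9 °C

The gap closes when αΔT L = 3.2 mm, since the tube is still unstressed at that instant.
ΔT = 3.2 / (22.4×10⁻⁶ × 2600) = 54.95 °C.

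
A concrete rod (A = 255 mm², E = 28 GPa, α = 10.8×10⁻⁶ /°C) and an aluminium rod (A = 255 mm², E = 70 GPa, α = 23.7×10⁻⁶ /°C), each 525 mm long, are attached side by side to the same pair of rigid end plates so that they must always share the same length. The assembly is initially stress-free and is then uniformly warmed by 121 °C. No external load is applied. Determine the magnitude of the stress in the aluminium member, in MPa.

Both members must finish at the same length. With the larger α, the aluminium tends to over-expand; the plates restrain it, putting the aluminium in compression and the concrete in tension. With no external load the two internal forces are equal and opposite, magnitude P.
Equating the net (thermal + elastic) strains gives |α₁ − α₂|·ΔT = P·[1/(A₁E₁) + 1/(A₂E₂)].
|α₁ − α₂|·ΔT = 12.9×10⁻⁶ × 121 = 0.001561.
1/(A₁E₁) + 1/(A₂E₂) = 1/(255×28×10³) + 1/(255×70×10³) = 1.961×10⁻⁷ N⁻¹.
P = 0.001561 / 1.961×10⁻⁷ = 7961 N = 7.961 kN.
σ_{aluminium} = P/A₂ = 7961/255 = 31.22 MPa, compressive.

σ ≈ 31.2 MPa (compressive)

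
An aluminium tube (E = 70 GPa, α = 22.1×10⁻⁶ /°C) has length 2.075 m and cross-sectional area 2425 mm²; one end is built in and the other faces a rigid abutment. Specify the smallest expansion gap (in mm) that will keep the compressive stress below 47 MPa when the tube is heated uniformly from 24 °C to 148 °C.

g ≈ 4.29 mm

Free expansion if unrestrained: δ_free = αΔT L = 22.1×10⁻⁶ × 124 × 2075 = 5.686 mm.
At the allowable stress the elastic shortening the wall may impose is σL/E = 47 × 2075 / (70×10³) = 1.393 mm.
The gap must absorb the remainder: g_min = 5.686 − 1.393 = 4.293 mm.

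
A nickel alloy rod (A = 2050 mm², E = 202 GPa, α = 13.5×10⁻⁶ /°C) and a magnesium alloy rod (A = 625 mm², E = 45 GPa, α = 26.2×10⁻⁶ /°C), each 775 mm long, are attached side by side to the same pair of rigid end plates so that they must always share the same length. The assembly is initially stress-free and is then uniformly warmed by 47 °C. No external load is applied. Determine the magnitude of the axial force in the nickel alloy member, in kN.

P ≈ 15.7 kN (tensile in the nickel alloy)

The magnesium alloy has the larger α, so on heating it would change length more than the nickel alloy if both were free. The rigid plates force a common final length, so the magnesium alloy is put into compression and the nickel alloy into tension, with equal and opposite forces P (no external load).
Setting the final lengths equal and cancelling L: (α₁ − α₂)ΔT = P/(A₁E₁) + P/(A₂E₂).
|α₁ − α₂|·ΔT = 12.7×10⁻⁶ × 47 = 0.0005969.
1/(A₁E₁) + 1/(A₂E₂) = 1/(2050×202×10³) + 1/(625×45×10³) = 3.797×10⁻⁸ N⁻¹.
So P = 0.0005969 / 3.797×10⁻⁸ = 15.72 kN.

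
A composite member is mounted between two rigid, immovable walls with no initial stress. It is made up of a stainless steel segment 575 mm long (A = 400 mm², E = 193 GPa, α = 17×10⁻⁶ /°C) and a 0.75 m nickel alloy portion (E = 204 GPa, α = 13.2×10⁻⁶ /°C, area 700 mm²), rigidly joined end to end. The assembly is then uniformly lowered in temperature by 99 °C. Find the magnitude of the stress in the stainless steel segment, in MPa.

σ ≈ 383 MPa (tensile)

If the supports were absent, the total length change would be Σ αᵢΔT Lᵢ = 17×10⁻⁶×99×575 + 13.2×10⁻⁶×99×750 = 1.948 mm.
Since the ends are fixed, an axial force P builds up, equal in every segment, with P · Σ Lᵢ/(AᵢEᵢ) = δ_free.
The series flexibility is Σ Lᵢ/(AᵢEᵢ) = 575/(400×193×10³) + 750/(700×204×10³) = 1.27×10⁻⁵ mm/N.
P = 1.948 / 1.27×10⁻⁵ = 153400 N = 153.4 kN, tensile.
σ_{stainless steel} = P / A = 153400 / 400 = 383.4 MPa.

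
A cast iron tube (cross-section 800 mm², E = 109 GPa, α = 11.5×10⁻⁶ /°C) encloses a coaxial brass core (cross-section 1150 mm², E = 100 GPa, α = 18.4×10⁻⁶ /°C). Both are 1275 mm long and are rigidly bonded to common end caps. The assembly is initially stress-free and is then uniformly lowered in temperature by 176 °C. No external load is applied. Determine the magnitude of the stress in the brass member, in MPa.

The brass has the larger α, so on cooling it would change length more than the cast iron if both were free. The rigid plates force a common final length, so the brass is put into tension and the cast iron into compression, with equal and opposite forces P (no external load).
Setting the final lengths equal and cancelling L: (α₁ − α₂)ΔT = P/(A₁E₁) + P/(A₂E₂).
|α₁ − α₂|·ΔT = 6.9×10⁻⁶ × 176 = 0.001214.
1/(A₁E₁) + 1/(A₂E₂) = 1/(800×109×10³) + 1/(1150×100×10³) = 2.016×10⁻⁸ N⁻¹.
P = 0.001214 / 2.016×10⁻⁸ = 60230 N = 60.23 kN.
σ_{brass} = P/A₂ = 60230/1150 = 52.37 MPa, tensile.

σ ≈ 52.4 MPa (tensile)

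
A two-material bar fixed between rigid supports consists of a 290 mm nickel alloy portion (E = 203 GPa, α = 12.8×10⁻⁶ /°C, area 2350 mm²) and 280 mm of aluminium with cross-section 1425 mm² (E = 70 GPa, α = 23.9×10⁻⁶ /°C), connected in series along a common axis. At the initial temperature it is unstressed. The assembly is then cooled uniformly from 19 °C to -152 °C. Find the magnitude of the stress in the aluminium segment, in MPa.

σ ≈ 366 MPa (tensile)

With the walls removed the bar would change length by δ_free = Σ αᵢΔT Lᵢ = 12.8×10⁻⁶×171×290 + 23.9×10⁻⁶×171×280 = 1.779 mm.
The walls prevent any net length change, so an axial force P (same in every segment) develops. Compatibility: P · Σ Lᵢ/(AᵢEᵢ) = δ_free.
The series flexibility is Σ Lᵢ/(AᵢEᵢ) = 290/(2350×203×10³) + 280/(1425×70×10³) = 3.415×10⁻⁶ mm/N.
So P = 1.779 / 3.415×10⁻⁶ = 521 kN, tensile.
σ_{aluminium} = P / A = 521000 / 1425 = 365.6 MPa.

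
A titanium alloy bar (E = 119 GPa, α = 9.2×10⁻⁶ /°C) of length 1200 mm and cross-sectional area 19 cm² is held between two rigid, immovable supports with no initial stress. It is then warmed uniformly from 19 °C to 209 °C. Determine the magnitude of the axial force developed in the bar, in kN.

Full restraint means ε = 0, so the stress is σ = EαΔT = 119×10³ × 9.2×10⁻⁶ × 190 = 208 MPa.
P = AEαΔT = 1900 × 119×10³ × 9.2×10⁻⁶ × 190 = 395.2 kN (compressive).

P ≈ 395 kN (compressive)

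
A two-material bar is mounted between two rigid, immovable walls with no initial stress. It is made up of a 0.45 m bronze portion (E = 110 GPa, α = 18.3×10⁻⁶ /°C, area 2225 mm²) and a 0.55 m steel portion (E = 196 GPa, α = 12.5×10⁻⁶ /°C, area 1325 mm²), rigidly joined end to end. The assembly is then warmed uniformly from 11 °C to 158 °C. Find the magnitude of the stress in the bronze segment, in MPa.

σ ≈ 252 MPa (compressive)

Free thermal expansion of the whole bar: Σ αᵢΔT Lᵢ = 18.3×10⁻⁶×147×450 + 12.5×10⁻⁶×147×550 = 2.221 mm.
The walls prevent any net length change, so an axial force P (same in every segment) develops. Compatibility: P · Σ Lᵢ/(AᵢEᵢ) = δ_free.
The series flexibility is Σ Lᵢ/(AᵢEᵢ) = 450/(2225×110×10³) + 550/(1325×196×10³) = 3.956×10⁻⁶ mm/N.
So P = 2.221 / 3.956×10⁻⁶ = 561.4 kN, compressive.
σ_{bronze} = P / A = 561400 / 2225 = 252.3 MPa.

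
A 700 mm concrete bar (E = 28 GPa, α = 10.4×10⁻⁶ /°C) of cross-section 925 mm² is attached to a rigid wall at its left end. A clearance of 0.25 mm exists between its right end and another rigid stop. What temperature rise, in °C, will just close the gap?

Contact occurs when the free expansion equals the gap: αΔT L = 0.25 mm.
So ΔT = g/(αL) = 0.25/(10.4×10⁻⁶ × 700) = 34.34 °C.

ΔT ≈ 34.3 °C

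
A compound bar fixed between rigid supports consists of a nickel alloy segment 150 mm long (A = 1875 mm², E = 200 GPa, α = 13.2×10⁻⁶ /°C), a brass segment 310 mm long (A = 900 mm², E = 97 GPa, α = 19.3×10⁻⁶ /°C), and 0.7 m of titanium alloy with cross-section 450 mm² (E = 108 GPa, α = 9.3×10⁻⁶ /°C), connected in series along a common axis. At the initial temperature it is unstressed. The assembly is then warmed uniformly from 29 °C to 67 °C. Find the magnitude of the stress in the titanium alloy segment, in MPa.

σ ≈ 66.6 MPa (compressive)

Free thermal expansion of the whole bar: Σ αᵢΔT Lᵢ = 13.2×10⁻⁶×38×150 + 19.3×10⁻⁶×38×310 + 9.3×10⁻⁶×38×700 = 0.55 mm.
The walls prevent any net length change, so an axial force P (same in every segment) develops. Compatibility: P · Σ Lᵢ/(AᵢEᵢ) = δ_free.
The series flexibility is Σ Lᵢ/(AᵢEᵢ) = 150/(1875×200×10³) + 310/(900×97×10³) + 700/(450×108×10³) = 1.835×10⁻⁵ mm/N.
So P = 0.55 / 1.835×10⁻⁵ = 29.96 kN, compressive.
σ_{titanium alloy} = P / A = 29960 / 450 = 66.59 MPa.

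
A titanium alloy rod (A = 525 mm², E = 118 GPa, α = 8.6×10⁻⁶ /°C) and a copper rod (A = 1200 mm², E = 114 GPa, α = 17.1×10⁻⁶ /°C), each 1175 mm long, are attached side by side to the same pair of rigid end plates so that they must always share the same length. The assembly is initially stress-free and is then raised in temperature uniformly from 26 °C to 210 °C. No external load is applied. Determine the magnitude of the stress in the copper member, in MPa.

The copper has the larger α, so on heating it would change length more than the titanium alloy if both were free. The rigid plates force a common final length, so the copper is put into compression and the titanium alloy into tension, with equal and opposite forces P (no external load).
Setting the final lengths equal and cancelling L: (α₁ − α₂)ΔT = P/(A₁E₁) + P/(A₂E₂).
|α₁ − α₂|·ΔT = 8.5×10⁻⁶ × 184 = 0.001564.
1/(A₁E₁) + 1/(A₂E₂) = 1/(525×118×10³) + 1/(1200×114×10³) = 2.345×10⁻⁸ N⁻¹.
P = 0.001564 / 2.345×10⁻⁸ = 66690 N = 66.69 kN.
σ_{copper} = P/A₂ = 66690/1200 = 55.57 MPa, compressive.

σ ≈ 55.6 MPa (compressive)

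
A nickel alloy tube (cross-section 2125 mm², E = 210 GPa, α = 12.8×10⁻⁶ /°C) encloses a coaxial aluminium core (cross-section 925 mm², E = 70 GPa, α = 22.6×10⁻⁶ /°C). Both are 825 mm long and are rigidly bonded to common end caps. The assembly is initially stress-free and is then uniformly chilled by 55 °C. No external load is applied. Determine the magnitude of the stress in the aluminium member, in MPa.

The aluminium has the larger α, so on cooling it would change length more than the nickel alloy if both were free. The rigid plates force a common final length, so the aluminium is put into tension and the nickel alloy into compression, with equal and opposite forces P (no external load).
Equating the net (thermal + elastic) strains gives |α₁ − α₂|·ΔT = P·[1/(A₁E₁) + 1/(A₂E₂)].
|α₁ − α₂|·ΔT = 9.8×10⁻⁶ × 55 = 0.000539.
1/(A₁E₁) + 1/(A₂E₂) = 1/(2125×210×10³) + 1/(925×70×10³) = 1.768×10⁻⁸ N⁻¹.
So P = 0.000539 / 1.768×10⁻⁸ = 30.48 kN.
σ_{aluminium} = P/A₂ = 30480/925 = 32.95 MPa, tensile.

σ ≈ 32.9 MPa (tensile)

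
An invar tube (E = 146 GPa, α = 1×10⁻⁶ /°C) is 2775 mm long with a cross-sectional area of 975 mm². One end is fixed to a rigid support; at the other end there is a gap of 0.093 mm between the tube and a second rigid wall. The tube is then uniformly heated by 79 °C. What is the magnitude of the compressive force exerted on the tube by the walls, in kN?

Free thermal elongation = αΔT L = 1×10⁻⁶ × 79 × 2775 = 0.2192 mm.
This exceeds the 0.093 mm gap, so the wall pushes back. The portion of expansion that must be recovered elastically is δ_free − gap = 0.2192 − 0.093 = 0.1262 mm.
That suppressed elongation corresponds to σ = E·Δ/L = 146×10³ × 0.1262/2775 = 6.641 MPa.
Force on the wall = σA = 6.641 × 975 mm² = 6.475 kN.

P ≈ 6.48 kN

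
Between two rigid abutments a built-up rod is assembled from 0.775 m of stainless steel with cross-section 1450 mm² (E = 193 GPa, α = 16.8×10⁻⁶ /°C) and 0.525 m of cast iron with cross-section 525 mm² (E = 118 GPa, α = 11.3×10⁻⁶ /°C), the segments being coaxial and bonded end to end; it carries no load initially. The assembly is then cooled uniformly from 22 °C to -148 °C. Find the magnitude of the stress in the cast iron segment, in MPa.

Free thermal contraction of the whole bar: Σ αᵢΔT Lᵢ = 16.8×10⁻⁶×170×775 + 11.3×10⁻⁶×170×525 = 3.222 mm.
Since the ends are fixed, an axial force P builds up, equal in every segment, with P · Σ Lᵢ/(AᵢEᵢ) = δ_free.
Σ Lᵢ/(AᵢEᵢ) = 775/(1450×193×10³) + 525/(525×118×10³) = 1.124×10⁻⁵ mm/N.
So P = 3.222 / 1.124×10⁻⁵ = 286.5 kN, tensile.
σ_{cast iron} = P / A = 286500 / 525 = 545.8 MPa.

σ ≈ 546 MPa (tensile)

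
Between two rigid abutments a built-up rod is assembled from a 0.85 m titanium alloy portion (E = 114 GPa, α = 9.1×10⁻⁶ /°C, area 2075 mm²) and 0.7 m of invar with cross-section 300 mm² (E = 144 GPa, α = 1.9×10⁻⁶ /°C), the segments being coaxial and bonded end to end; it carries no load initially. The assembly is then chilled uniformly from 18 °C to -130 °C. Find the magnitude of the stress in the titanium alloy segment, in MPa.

With the walls removed the bar would change length by δ_free = Σ αᵢΔT Lᵢ = 9.1×10⁻⁶×148×850 + 1.9×10⁻⁶×148×700 = 1.342 mm.
The rigid supports impose zero overall length change; the single axial force P common to all segments must satisfy P Σ Lᵢ/(AᵢEᵢ) = δ_free.
The series flexibility is Σ Lᵢ/(AᵢEᵢ) = 850/(2075×114×10³) + 700/(300×144×10³) = 1.98×10⁻⁵ mm/N.
P = 1.342 / 1.98×10⁻⁵ = 67770 N = 67.77 kN, tensile.
σ_{titanium alloy} = P / A = 67770 / 2075 = 32.66 MPa.

σ ≈ 32.7 MPa (tensile)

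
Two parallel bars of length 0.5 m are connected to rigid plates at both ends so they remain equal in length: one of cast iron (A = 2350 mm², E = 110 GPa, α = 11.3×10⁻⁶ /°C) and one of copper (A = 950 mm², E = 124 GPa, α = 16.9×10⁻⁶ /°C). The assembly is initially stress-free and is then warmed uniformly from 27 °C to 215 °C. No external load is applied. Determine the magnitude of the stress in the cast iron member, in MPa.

Both members must finish at the same length. With the larger α, the copper tends to over-expand; the plates restrain it, putting the copper in compression and the cast iron in tension. With no external load the two internal forces are equal and opposite, magnitude P.
Equating the net (thermal + elastic) strains gives |α₁ − α₂|·ΔT = P·[1/(A₁E₁) + 1/(A₂E₂)].
|α₁ − α₂|·ΔT = 5.6×10⁻⁶ × 188 = 0.001053.
1/(A₁E₁) + 1/(A₂E₂) = 1/(2350×110×10³) + 1/(950×124×10³) = 1.236×10⁻⁸ N⁻¹.
P = 0.001053 / 1.236×10⁻⁸ = 85200 N = 85.2 kN.
σ_{cast iron} = P/A₁ = 85200/2350 = 36.25 MPa, tensile.

σ ≈ 36.3 MPa (tensile)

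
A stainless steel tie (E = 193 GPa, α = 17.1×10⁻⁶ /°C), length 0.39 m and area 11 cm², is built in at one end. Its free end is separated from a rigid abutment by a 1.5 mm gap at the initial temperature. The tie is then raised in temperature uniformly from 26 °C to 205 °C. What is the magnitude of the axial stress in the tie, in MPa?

Unrestrained expansion: δ_free = αΔT L = 17.1×10⁻⁶ × 179 × 390 = 1.194 mm.
Since δ_free = 1.19 mm is less than the 1.5 mm gap, the tie never touches the wall. No axial force develops.

σ ≈ 0 MPa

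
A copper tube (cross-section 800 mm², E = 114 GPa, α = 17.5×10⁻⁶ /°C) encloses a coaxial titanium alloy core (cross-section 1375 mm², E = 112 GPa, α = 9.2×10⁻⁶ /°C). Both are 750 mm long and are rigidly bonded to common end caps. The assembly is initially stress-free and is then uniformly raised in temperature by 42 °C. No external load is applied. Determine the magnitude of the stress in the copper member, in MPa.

σ ≈ 25 MPa (compressive)

Equilibrium of a rigid end plate with no external load gives equal and opposite internal forces ±P in the two members. Since α_{copper} > α_{titanium alloy}, heating drives the copper into compression and the titanium alloy into tension.
Equating the net (thermal + elastic) strains gives |α₁ − α₂|·ΔT = P·[1/(A₁E₁) + 1/(A₂E₂)].
|α₁ − α₂|·ΔT = 8.3×10⁻⁶ × 42 = 0.0003486.
1/(A₁E₁) + 1/(A₂E₂) = 1/(800×114×10³) + 1/(1375×112×10³) = 1.746×10⁻⁸ N⁻¹.
P = 0.0003486 / 1.746×10⁻⁸ = 19970 N = 19.97 kN.
σ_{copper} = P/A₁ = 19970/800 = 24.96 MPa, compressive.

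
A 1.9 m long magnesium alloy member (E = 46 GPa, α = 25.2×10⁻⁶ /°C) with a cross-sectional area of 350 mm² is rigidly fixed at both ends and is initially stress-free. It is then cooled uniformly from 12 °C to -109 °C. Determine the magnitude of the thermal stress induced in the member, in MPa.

σ ≈ 140 MPa (tensile)

With length fixed, the mechanical strain must cancel the thermal strain αΔT = 25.2×10⁻⁶ × 121 = 3049.2×10⁻⁶.
Hence σ = E·αΔT = 46×10³ × 3049.2×10⁻⁶ = 140.3 MPa, tensile.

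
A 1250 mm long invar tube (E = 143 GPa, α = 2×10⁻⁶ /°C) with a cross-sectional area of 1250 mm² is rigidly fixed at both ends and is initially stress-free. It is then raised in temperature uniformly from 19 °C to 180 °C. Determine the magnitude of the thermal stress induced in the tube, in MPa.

σ ≈ 46 MPa (compressive)

Because both ends are immovable the net strain is zero, and the suppressed thermal strain is αΔT = 2×10⁻⁶ × 161 = 322×10⁻⁶.
σ = EαΔT = 143×10³ × 2×10⁻⁶ × 161 = 46.05 MPa (compressive; the tube is trying to expand).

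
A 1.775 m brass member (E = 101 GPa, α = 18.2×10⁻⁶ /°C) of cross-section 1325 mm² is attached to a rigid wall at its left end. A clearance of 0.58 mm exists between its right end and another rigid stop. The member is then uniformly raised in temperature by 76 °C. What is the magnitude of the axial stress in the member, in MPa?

σ ≈ 107 MPa (compressive)

If the wall were absent the member would grow by αΔT L = 18.2×10⁻⁶ × 76 × 1775 = 2.455 mm.
The gap closes (δ_free > 0.58 mm) and the wall then resists a further 2.455 − 0.58 = 1.875 mm of expansion.
So σ = E(δ_free − g)/L = 101×10³ × 1.875/1775 = 106.7 MPa.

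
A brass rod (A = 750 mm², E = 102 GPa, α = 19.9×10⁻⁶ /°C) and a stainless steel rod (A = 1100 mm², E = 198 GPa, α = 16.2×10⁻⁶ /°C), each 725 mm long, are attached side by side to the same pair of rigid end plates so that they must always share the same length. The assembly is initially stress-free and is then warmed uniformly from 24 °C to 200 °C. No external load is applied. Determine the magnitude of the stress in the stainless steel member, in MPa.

σ ≈ 33.5 MPa (tensile)

Equilibrium of a rigid end plate with no external load gives equal and opposite internal forces ±P in the two members. Since α_{brass} > α_{stainless steel}, heating drives the brass into compression and the stainless steel into tension.
Equating the net (thermal + elastic) strains gives |α₁ − α₂|·ΔT = P·[1/(A₁E₁) + 1/(A₂E₂)].
|α₁ − α₂|·ΔT = 3.7×10⁻⁶ × 176 = 0.0006512.
1/(A₁E₁) + 1/(A₂E₂) = 1/(750×102×10³) + 1/(1100×198×10³) = 1.766×10⁻⁸ N⁻¹.
P = 0.0006512 / 1.766×10⁻⁸ = 36870 N = 36.87 kN.
σ_{stainless steel} = P/A₂ = 36870/1100 = 33.52 MPa, tensile.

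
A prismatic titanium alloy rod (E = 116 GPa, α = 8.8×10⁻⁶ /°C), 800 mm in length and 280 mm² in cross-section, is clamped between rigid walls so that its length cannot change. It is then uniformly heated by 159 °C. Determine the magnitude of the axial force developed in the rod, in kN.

P ≈ 45.4 kN (compressive)

With zero net strain, σ = E·αΔT = 116 GPa × 8.8×10⁻⁶ × 159 = 162.3 MPa.
P = AEαΔT = 280 × 116×10³ × 8.8×10⁻⁶ × 159 = 45.45 kN (compressive).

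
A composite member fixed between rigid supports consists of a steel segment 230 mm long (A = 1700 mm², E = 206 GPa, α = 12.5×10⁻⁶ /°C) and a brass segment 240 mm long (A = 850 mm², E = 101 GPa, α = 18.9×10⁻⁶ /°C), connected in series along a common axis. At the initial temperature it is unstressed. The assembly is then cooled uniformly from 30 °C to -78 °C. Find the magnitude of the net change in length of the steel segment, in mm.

|ΔL| ≈ 0.158 mm

Free thermal contraction of the whole bar: Σ αᵢΔT Lᵢ = 12.5×10⁻⁶×108×230 + 18.9×10⁻⁶×108×240 = 0.8004 mm.
The walls prevent any net length change, so an axial force P (same in every segment) develops. Compatibility: P · Σ Lᵢ/(AᵢEᵢ) = δ_free.
Σ Lᵢ/(AᵢEᵢ) = 230/(1700×206×10³) + 240/(850×101×10³) = 3.452×10⁻⁶ mm/N.
So P = 0.8004 / 3.452×10⁻⁶ = 231.8 kN, tensile.
For the steel segment, free thermal change = 12.5×10⁻⁶×108×230 = 0.3105 mm and elastic change from P = 231800×230/(1700×206×10³) = 0.1523 mm; these oppose, so the net change is 0.158 mm (segment shortens).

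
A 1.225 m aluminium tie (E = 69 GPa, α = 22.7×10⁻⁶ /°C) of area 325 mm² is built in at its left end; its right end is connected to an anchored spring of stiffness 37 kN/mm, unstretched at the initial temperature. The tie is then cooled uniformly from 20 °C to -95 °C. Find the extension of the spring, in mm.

Free thermal contraction: δ_free = αΔT L = 22.7×10⁻⁶ × 115 × 1225 = 3.198 mm.
With a force P in the spring, the elastic change of the tie is PL/(AE) and that of the spring is P/k; compatibility requires their sum to equal δ_free.
So P = δ_free / [L/(AE) + 1/k] = 3.198 / [ 1225/(325×69×10³) + 1/(37×10³) ].
P = 3.198 / 8.165×10⁻⁵ = 39160 N.
Spring extension = P/k = 39160/(37×10³) = 1.058 mm.

δ ≈ 1.06 mm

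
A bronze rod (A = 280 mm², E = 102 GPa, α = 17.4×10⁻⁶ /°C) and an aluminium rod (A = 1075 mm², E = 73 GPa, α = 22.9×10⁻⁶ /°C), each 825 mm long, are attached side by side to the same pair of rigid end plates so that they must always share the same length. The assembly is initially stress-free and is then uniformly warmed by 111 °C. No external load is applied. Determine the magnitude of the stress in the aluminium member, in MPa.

σ ≈ 11.9 MPa (compressive)

Equilibrium of a rigid end plate with no external load gives equal and opposite internal forces ±P in the two members. Since α_{aluminium} > α_{bronze}, heating drives the aluminium into compression and the bronze into tension.
Equating the net (thermal + elastic) strains gives |α₁ − α₂|·ΔT = P·[1/(A₁E₁) + 1/(A₂E₂)].
|α₁ − α₂|·ΔT = 5.5×10⁻⁶ × 111 = 0.0006105.
1/(A₁E₁) + 1/(A₂E₂) = 1/(280×102×10³) + 1/(1075×73×10³) = 4.776×10⁻⁸ N⁻¹.
P = 0.0006105 / 4.776×10⁻⁸ = 12780 N = 12.78 kN.
σ_{aluminium} = P/A₂ = 12780/1075 = 11.89 MPa, compressive.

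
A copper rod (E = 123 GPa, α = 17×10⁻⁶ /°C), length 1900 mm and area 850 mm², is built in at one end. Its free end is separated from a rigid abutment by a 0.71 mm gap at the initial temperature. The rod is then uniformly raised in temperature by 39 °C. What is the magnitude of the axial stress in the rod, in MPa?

Free thermal elongation = αΔT L = 17×10⁻⁶ × 39 × 1900 = 1.26 mm.
After closing the 0.71 mm clearance, 1.26 − 0.71 = 0.5497 mm of expansion remains to be suppressed by the wall.
Compatibility: PL/(AE) = 0.5497 mm, so σ = P/A = E × (0.5497/1900) = 35.59 MPa.

σ ≈ 35.6 MPa (compressive)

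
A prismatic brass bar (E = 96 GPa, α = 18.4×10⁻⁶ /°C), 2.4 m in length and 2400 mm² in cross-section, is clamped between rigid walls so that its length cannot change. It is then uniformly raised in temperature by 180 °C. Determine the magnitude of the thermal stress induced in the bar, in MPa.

Because both ends are immovable the net strain is zero, and the suppressed thermal strain is αΔT = 18.4×10⁻⁶ × 180 = 3312×10⁻⁶.
Hence σ = E·αΔT = 96×10³ × 3312×10⁻⁶ = 318 MPa, compressive.

σ ≈ 318 MPa (compressive)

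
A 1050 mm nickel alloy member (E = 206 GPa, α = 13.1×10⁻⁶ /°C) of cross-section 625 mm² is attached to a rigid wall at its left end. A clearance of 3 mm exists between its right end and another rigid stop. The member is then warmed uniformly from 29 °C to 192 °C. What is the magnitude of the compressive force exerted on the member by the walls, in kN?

If the wall were absent the member would grow by αΔT L = 13.1×10⁻⁶ × 163 × 1050 = 2.242 mm.
This is smaller than the 3 mm clearance, so the member expands freely without reaching the stop — the stress is zero.

P ≈ 0 kN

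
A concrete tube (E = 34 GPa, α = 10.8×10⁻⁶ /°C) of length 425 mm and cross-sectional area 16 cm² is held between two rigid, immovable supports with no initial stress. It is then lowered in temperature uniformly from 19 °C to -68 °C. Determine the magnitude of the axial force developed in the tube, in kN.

P ≈ 51.1 kN (tensile)

The ends cannot move, so σ = EαΔT = 34×10³ × 10.8×10⁻⁶ × 87 = 31.95 MPa.
Then P = σA = 31.95 × 1600 mm² = 51.11 kN, tensile.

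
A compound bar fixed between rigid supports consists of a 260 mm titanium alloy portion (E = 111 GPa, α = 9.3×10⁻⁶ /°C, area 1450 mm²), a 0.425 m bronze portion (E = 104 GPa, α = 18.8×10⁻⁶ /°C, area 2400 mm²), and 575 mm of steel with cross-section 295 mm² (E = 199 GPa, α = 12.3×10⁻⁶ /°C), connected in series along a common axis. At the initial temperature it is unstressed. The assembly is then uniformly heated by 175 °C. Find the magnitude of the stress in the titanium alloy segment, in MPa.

Free thermal expansion of the whole bar: Σ αᵢΔT Lᵢ = 9.3×10⁻⁶×175×260 + 18.8×10⁻⁶×175×425 + 12.3×10⁻⁶×175×575 = 3.059 mm.
Since the ends are fixed, an axial force P builds up, equal in every segment, with P · Σ Lᵢ/(AᵢEᵢ) = δ_free.
Σ Lᵢ/(AᵢEᵢ) = 260/(1450×111×10³) + 425/(2400×104×10³) + 575/(295×199×10³) = 1.311×10⁻⁵ mm/N.
So P = 3.059 / 1.311×10⁻⁵ = 233.3 kN, compressive.
σ_{titanium alloy} = P / A = 233300 / 1450 = 160.9 MPa.

σ ≈ 161 MPa (compressive)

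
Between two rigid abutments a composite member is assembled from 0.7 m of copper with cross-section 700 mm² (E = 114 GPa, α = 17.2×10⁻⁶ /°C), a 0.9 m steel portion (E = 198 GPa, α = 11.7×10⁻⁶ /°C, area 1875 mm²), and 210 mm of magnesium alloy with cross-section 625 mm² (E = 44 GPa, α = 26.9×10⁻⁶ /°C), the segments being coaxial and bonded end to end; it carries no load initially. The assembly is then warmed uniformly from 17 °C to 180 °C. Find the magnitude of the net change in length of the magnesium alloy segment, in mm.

If the supports were absent, the total length change would be Σ αᵢΔT Lᵢ = 17.2×10⁻⁶×163×700 + 11.7×10⁻⁶×163×900 + 26.9×10⁻⁶×163×210 = 4.6 mm.
Since the ends are fixed, an axial force P builds up, equal in every segment, with P · Σ Lᵢ/(AᵢEᵢ) = δ_free.
The series flexibility is Σ Lᵢ/(AᵢEᵢ) = 700/(700×114×10³) + 900/(1875×198×10³) + 210/(625×44×10³) = 1.883×10⁻⁵ mm/N.
P = 4.6 / 1.883×10⁻⁵ = 244200 N = 244.2 kN, compressive.
For the magnesium alloy segment, free thermal change = 26.9×10⁻⁶×163×210 = 0.9208 mm and elastic change from P = 244200×210/(625×44×10³) = 1.865 mm; these oppose, so the net change is 0.944 mm (segment shortens).

|ΔL| ≈ 0.944 mm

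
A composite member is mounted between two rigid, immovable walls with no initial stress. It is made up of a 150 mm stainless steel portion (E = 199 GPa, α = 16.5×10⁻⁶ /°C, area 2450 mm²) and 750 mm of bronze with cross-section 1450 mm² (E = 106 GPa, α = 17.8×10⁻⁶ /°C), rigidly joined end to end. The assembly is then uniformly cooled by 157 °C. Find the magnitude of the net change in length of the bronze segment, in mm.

|ΔL| ≈ 0.241 mm

If the supports were absent, the total length change would be Σ αᵢΔT Lᵢ = 16.5×10⁻⁶×157×150 + 17.8×10⁻⁶×157×750 = 2.485 mm.
Since the ends are fixed, an axial force P builds up, equal in every segment, with P · Σ Lᵢ/(AᵢEᵢ) = δ_free.
Σ Lᵢ/(AᵢEᵢ) = 150/(2450×199×10³) + 750/(1450×106×10³) = 5.187×10⁻⁶ mm/N.
Hence P = δ_free / Σ(L/AE) = 2.485/5.187×10⁻⁶ = 479 kN (tensile).
For the bronze segment, free thermal change = 17.8×10⁻⁶×157×750 = 2.096 mm and elastic change from P = 479000×750/(1450×106×10³) = 2.337 mm; these oppose, so the net change is 0.241 mm (segment lengthens).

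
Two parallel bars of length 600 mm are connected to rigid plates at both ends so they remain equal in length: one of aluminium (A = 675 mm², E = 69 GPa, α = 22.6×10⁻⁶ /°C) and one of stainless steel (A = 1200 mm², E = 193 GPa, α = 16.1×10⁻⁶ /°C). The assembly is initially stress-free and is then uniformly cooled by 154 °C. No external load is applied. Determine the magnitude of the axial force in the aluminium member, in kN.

P ≈ 38.8 kN (tensile in the aluminium)

The aluminium has the larger α, so on cooling it would change length more than the stainless steel if both were free. The rigid plates force a common final length, so the aluminium is put into tension and the stainless steel into compression, with equal and opposite forces P (no external load).
Equating the net (thermal + elastic) strains gives |α₁ − α₂|·ΔT = P·[1/(A₁E₁) + 1/(A₂E₂)].
|α₁ − α₂|·ΔT = 6.5×10⁻⁶ × 154 = 0.001001.
1/(A₁E₁) + 1/(A₂E₂) = 1/(675×69×10³) + 1/(1200×193×10³) = 2.579×10⁻⁸ N⁻¹.
P = 0.001001 / 2.579×10⁻⁸ = 38820 N = 38.82 kN.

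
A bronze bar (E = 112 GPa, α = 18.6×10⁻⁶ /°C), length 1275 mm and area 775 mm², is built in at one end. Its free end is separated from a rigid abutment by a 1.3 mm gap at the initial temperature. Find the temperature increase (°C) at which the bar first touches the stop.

Contact occurs when the free expansion equals the gap: αΔT L = 1.3 mm.
So ΔT = g/(αL) = 1.3/(18.6×10⁻⁶ × 1275) = 54.82 °C.

ΔT ≈ 54.8 °C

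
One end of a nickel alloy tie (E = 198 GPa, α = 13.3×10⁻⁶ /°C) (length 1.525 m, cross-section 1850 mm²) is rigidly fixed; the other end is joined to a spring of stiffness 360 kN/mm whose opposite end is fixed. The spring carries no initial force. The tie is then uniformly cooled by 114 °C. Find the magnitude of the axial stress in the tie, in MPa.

σ ≈ 180 MPa (tensile)

If the spring were absent the tie would shorten by αΔT L = 13.3×10⁻⁶ × 114 × 1525 = 2.312 mm.
With a force P in the spring, the elastic change of the tie is PL/(AE) and that of the spring is P/k; compatibility requires their sum to equal δ_free.
P [ L/(AE) + 1/k ] = δ_free → P [ 1525/(1850×198×10³) + 1/(360×10³) ] = 2.312.
P = 2.312 / 6.941×10⁻⁶ = 333100 N.
σ = P/A = 333100/1850 = 180.1 MPa.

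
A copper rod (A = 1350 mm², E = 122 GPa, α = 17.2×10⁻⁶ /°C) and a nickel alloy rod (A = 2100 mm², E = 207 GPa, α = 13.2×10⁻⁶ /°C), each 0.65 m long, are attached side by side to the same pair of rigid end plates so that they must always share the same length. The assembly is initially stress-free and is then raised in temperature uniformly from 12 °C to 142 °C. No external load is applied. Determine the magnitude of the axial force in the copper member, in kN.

Both members must finish at the same length. With the larger α, the copper tends to over-expand; the plates restrain it, putting the copper in compression and the nickel alloy in tension. With no external load the two internal forces are equal and opposite, magnitude P.
Equating the net (thermal + elastic) strains gives |α₁ − α₂|·ΔT = P·[1/(A₁E₁) + 1/(A₂E₂)].
|α₁ − α₂|·ΔT = 4×10⁻⁶ × 130 = 0.00052.
1/(A₁E₁) + 1/(A₂E₂) = 1/(1350×122×10³) + 1/(2100×207×10³) = 8.372×10⁻⁹ N⁻¹.
So P = 0.00052 / 8.372×10⁻⁹ = 62.11 kN.

P ≈ 62.1 kN (compressive in the copper)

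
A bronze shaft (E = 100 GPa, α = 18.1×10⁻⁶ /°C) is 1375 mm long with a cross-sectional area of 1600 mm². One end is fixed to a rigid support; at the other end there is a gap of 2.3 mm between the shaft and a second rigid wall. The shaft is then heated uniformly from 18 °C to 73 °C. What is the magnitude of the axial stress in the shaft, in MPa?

σ ≈ 0 MPa

Free thermal elongation = αΔT L = 18.1×10⁻⁶ × 55 × 1375 = 1.369 mm.
Since δ_free = 1.37 mm is less than the 2.3 mm gap, the shaft never touches the wall. No axial force develops.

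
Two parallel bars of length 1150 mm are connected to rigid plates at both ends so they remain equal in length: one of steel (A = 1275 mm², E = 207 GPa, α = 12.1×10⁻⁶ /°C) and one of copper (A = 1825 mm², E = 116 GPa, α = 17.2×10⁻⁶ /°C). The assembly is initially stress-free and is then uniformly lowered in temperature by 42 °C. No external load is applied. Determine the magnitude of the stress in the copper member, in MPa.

Both members must finish at the same length. With the larger α, the copper tends to over-contract; the plates restrain it, putting the copper in tension and the steel in compression. With no external load the two internal forces are equal and opposite, magnitude P.
Equating the net (thermal + elastic) strains gives |α₁ − α₂|·ΔT = P·[1/(A₁E₁) + 1/(A₂E₂)].
|α₁ − α₂|·ΔT = 5.1×10⁻⁶ × 42 = 0.0002142.
1/(A₁E₁) + 1/(A₂E₂) = 1/(1275×207×10³) + 1/(1825×116×10³) = 8.513×10⁻⁹ N⁻¹.
P = 0.0002142 / 8.513×10⁻⁹ = 25160 N = 25.16 kN.
σ_{copper} = P/A₂ = 25160/1825 = 13.79 MPa, tensile.

σ ≈ 13.8 MPa (tensile)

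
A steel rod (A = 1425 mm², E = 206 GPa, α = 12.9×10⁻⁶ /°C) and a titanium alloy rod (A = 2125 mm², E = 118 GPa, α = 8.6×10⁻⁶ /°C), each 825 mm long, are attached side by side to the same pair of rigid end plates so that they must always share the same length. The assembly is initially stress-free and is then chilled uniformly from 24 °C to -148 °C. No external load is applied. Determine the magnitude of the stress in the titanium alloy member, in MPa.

Equilibrium of a rigid end plate with no external load gives equal and opposite internal forces ±P in the two members. Since α_{steel} > α_{titanium alloy}, cooling drives the steel into tension and the titanium alloy into compression.
Compatibility of the two members (thermal + elastic change equal): (α₁ − α₂)ΔT = P·[1/(A₁E₁) + 1/(A₂E₂)].
|α₁ − α₂|·ΔT = 4.3×10⁻⁶ × 172 = 0.0007396.
1/(A₁E₁) + 1/(A₂E₂) = 1/(1425×206×10³) + 1/(2125×118×10³) = 7.395×10⁻⁹ N⁻¹.
So P = 0.0007396 / 7.395×10⁻⁹ = 100 kN.
σ_{titanium alloy} = P/A₂ = 100000/2125 = 47.07 MPa, compressive.

σ ≈ 47.1 MPa (compressive)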